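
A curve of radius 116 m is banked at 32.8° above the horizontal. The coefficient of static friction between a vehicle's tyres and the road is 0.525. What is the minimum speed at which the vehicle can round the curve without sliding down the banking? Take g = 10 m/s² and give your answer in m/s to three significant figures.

10.2 m/s

At the minimum speed, friction acts up the slope at its limiting value f = μN. Radially (horizontal, toward centre): N sinθ − μN cosθ = mv²/r. Vertically: N cosθ + μN sinθ = mg.
Dividing: v² = r g (sinθ − μcosθ)/(cosθ + μsinθ).
sinθ − μcosθ = 0.5417 − 0.525×0.8406 = 0.1004; cosθ + μsinθ = 0.8406 + 0.525×0.5417 = 1.125.
v² = 116 × 10.0 × 0.1004/1.125 = 103.5 m²/s², so v = 10.18 m/s.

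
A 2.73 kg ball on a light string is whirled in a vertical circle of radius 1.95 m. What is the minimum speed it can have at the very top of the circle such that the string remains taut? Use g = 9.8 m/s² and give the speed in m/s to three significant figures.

At the top, both weight mg and T point toward the centre: T + mg = mv²/r.
At minimum speed T → 0, so mg = mv_min²/r ⇒ v_min = √(g r) = √(9.8 × 1.95) = 4.371 m/s.

4.37 m/s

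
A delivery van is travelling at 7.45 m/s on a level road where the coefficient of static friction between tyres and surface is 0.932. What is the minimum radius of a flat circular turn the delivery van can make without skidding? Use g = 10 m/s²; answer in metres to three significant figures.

5.96 m

At the limit, μ_s m g = m v²/r, so r_min = v²/(μ_s g) = (7.45)²/(0.932 × 10.0) = 55.50/9.320 = 5.955 m.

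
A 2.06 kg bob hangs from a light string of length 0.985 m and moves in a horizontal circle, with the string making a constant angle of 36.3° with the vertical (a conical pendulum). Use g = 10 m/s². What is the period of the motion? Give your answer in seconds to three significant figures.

r = L sinθ = 0.5831 m. From T sinθ = mω²r and T cosθ = mg: tanθ = ω²r/g, so ω² = g tanθ / r = g/(L cosθ).
ω = √(g/(L cosθ)) = √(10.0/(0.985 × 0.8059)) = √12.60 = 3.549 rad/s.
Period = 2π/ω = 1.770 s.

1.77 s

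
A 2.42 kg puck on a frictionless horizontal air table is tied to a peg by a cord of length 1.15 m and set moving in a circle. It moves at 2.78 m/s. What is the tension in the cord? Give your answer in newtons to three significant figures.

The tension is the only horizontal force, so it supplies the full centripetal force: T = m v²/r = 2.42 × (2.780)²/1.15 = 2.42 × 7.728/1.15 = 16.26 N.

16.3 N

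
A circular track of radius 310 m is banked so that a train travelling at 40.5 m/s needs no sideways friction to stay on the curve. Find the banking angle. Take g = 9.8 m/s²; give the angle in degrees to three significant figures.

28.4°

For a frictionless banked turn: horizontally N sinθ = mv²/r and vertically N cosθ = mg.
Dividing: tanθ = v²/(r g) = (40.5)²/(310 × 9.8) = 1640/3038 = 0.5399.
θ = arctan(0.5399) = 28.37°.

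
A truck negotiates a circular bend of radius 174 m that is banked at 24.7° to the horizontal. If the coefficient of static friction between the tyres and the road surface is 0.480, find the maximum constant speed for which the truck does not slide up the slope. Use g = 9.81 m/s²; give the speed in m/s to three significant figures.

45.4 m/s

At the maximum speed, friction acts down the slope at its limiting value f = μN. Radially (horizontal, toward centre): N sinθ + μN cosθ = mv²/r. Vertically: N cosθ − μN sinθ = mg.
Dividing: v² = r g (sinθ + μcosθ)/(cosθ − μsinθ).
sinθ + μcosθ = 0.4179 + 0.480×0.9085 = 0.8540; cosθ − μsinθ = 0.9085 − 0.480×0.4179 = 0.7079.
v² = 174 × 9.81 × 0.8540/0.7079 = 2059 m²/s², so v = 45.38 m/s.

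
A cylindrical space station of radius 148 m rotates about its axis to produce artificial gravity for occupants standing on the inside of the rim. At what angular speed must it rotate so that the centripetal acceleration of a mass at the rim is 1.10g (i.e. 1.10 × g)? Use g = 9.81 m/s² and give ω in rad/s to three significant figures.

Centripetal acceleration a_c = ω²r. Setting ω²r = 1.10g:
ω = √(1.10g / r) = √(1.10 × 9.81 / 148) = √0.07291 = 0.2700 rad/s.

0.270 rad/s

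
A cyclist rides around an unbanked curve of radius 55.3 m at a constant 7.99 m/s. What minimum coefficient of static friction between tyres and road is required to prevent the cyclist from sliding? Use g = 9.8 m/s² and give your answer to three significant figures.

Friction provides the centripetal force: μ_s m g = m v²/r, so μ_s = v²/(g r) = (7.990)²/(9.8 × 55.3) = 63.84/541.9 = 0.1178.

0.118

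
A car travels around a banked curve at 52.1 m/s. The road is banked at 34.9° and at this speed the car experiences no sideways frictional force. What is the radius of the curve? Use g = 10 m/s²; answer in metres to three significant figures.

389 m

Frictionless banking: tanθ = v²/(rg), so r = v²/(g tanθ).
r = (52.1)²/(10.0 × tan 34.9°) = 2714/(10.0 × 0.6976) = 2714/6.976 = 389.1 m.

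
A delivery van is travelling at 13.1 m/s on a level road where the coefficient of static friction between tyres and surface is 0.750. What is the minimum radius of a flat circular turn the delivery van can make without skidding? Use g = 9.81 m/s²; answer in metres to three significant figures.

At the limit, μ_s m g = m v²/r, so r_min = v²/(μ_s g) = (13.1)²/(0.750 × 9.81) = 171.6/7.358 = 23.32 m.

23.3 m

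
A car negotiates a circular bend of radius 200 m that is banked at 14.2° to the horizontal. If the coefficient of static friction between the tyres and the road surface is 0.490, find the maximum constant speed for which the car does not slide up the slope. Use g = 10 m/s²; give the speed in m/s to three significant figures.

41.2 m/s

At the maximum speed, friction acts down the slope at its limiting value f = μN. Radially (horizontal, toward centre): N sinθ + μN cosθ = mv²/r. Vertically: N cosθ − μN sinθ = mg.
Dividing: v² = r g (sinθ + μcosθ)/(cosθ − μsinθ).
sinθ + μcosθ = 0.2453 + 0.490×0.9694 = 0.7203; cosθ − μsinθ = 0.9694 − 0.490×0.2453 = 0.8492.
v² = 200 × 10.0 × 0.7203/0.8492 = 1696 m²/s², so v = 41.19 m/s.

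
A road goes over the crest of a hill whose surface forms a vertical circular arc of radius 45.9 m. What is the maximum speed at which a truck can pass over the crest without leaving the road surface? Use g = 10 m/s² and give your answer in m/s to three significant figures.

At the crest the centre of the circle is below the truck, so the net downward (centripetal) force is mg − N = mv²/r.
The truck leaves the road when N → 0, giving v_max = √(g r) = √(10.0 × 45.9) = 21.42 m/s.

21.4 m/s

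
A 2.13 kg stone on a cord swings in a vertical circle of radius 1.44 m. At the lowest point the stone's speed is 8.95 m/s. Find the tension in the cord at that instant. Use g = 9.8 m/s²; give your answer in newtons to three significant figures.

At the lowest point, T points up (toward the centre) and the weight mg points down (away from the centre), so the net inward force is T − mg = mv²/r.
T = m(v²/r + g) = 2.13 × ((8.95)²/1.44 + 9.8) = 2.13 × (55.63 + 9.8) = 2.13 × 65.43 = 139.4 N.

139 N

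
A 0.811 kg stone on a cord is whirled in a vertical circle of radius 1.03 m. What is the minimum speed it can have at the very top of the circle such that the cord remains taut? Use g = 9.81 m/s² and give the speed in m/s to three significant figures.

3.18 m/s

At the top, both weight mg and T point toward the centre: T + mg = mv²/r.
At minimum speed T → 0, so mg = mv_min²/r ⇒ v_min = √(g r) = √(9.81 × 1.03) = 3.179 m/s.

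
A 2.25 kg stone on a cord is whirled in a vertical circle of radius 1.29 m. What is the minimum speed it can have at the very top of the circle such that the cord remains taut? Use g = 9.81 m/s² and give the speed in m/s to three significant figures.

3.56 m/s

At the top, both weight mg and T point toward the centre: T + mg = mv²/r.
At minimum speed T → 0, so mg = mv_min²/r ⇒ v_min = √(g r) = √(9.81 × 1.29) = 3.557 m/s.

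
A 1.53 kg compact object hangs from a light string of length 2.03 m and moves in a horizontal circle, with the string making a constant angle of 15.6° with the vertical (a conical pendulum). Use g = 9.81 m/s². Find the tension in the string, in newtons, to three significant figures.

15.6 N

Vertically the bob has no acceleration, so T cosθ = mg.
T = mg/cosθ = 1.53 × 9.81 / cos 15.6° = 15.01/0.9632 = 15.58 N.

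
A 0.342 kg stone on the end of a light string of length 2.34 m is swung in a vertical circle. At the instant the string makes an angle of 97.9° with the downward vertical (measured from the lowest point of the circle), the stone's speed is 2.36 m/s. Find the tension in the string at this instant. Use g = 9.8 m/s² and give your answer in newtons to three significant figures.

Take the radial direction toward the centre of the circle as positive. The component of the weight along the string toward the centre is −mg cos φ (φ measured from the bottom), so Newton's second law along the string gives T − mg cos φ = m v²/r.
cos 97.9° = -0.1374, so T = m(v²/r + g cos φ) = 0.342 × ((2.36)²/2.34 + 9.8 × -0.1374) = 0.342 × (2.380 + (-1.347)) = 0.342 × 1.033 = 0.3534 N.

0.353 N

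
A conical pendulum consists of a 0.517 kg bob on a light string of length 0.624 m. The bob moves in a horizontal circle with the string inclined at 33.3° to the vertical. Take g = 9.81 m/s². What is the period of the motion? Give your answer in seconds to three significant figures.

r = L sinθ = 0.3426 m. From T sinθ = mω²r and T cosθ = mg: tanθ = ω²r/g, so ω² = g tanθ / r = g/(L cosθ).
ω = √(g/(L cosθ)) = √(9.81/(0.624 × 0.8358)) = √18.81 = 4.337 rad/s.
Period = 2π/ω = 1.449 s.

1.45 s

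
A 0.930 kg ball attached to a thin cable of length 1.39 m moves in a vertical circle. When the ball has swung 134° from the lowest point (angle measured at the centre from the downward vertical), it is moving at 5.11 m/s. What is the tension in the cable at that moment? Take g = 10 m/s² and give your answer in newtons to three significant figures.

Take the radial direction toward the centre of the circle as positive. The component of the weight along the string toward the centre is −mg cos φ (φ measured from the bottom), so Newton's second law along the string gives T − mg cos φ = m v²/r.
cos 134° = -0.6947, so T = m(v²/r + g cos φ) = 0.930 × ((5.11)²/1.39 + 10.0 × -0.6947) = 0.930 × (18.79 + (-6.947)) = 0.930 × 11.84 = 11.01 N.

11.0 N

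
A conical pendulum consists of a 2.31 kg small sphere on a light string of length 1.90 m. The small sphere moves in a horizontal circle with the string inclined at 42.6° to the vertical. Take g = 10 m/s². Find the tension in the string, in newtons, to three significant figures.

Vertically the bob has no acceleration, so T cosθ = mg.
T = mg/cosθ = 2.31 × 10.0 / cos 42.6° = 23.10/0.7361 = 31.38 N.

31.4 N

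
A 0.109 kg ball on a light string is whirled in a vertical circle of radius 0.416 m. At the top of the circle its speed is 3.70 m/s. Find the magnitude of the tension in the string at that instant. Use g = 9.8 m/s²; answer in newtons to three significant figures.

2.52 N

At the top, both T and the weight mg point inward (toward the centre), so T + mg = mv²/r.
T = m(v²/r − g) = 0.109 × ((3.70)²/0.416 − 9.8) = 0.109 × (32.91 − 9.8) = 0.109 × 23.11 = 2.519 N.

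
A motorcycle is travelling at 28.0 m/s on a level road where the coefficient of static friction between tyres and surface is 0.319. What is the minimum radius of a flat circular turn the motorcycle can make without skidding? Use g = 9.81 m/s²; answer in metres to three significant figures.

At the limit, μ_s m g = m v²/r, so r_min = v²/(μ_s g) = (28.0)²/(0.319 × 9.81) = 784.0/3.129 = 250.5 m.

251 m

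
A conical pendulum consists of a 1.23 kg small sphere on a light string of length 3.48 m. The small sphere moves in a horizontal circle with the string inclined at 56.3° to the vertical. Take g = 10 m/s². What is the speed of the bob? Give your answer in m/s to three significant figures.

6.59 m/s

The radius of the circle is r = L sinθ = 3.48 × sin 56.3° = 2.895 m.
Horizontally T sinθ = mv²/r and vertically T cosθ = mg, so tanθ = v²/(rg).
v = √(r g tanθ) = √(2.895 × 10.0 × 1.499) = √43.41 = 6.589 m/s.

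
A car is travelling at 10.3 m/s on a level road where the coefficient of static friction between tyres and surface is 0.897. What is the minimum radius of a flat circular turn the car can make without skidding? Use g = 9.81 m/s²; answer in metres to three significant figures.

12.1 m

At the limit, μ_s m g = m v²/r, so r_min = v²/(μ_s g) = (10.3)²/(0.897 × 9.81) = 106.1/8.800 = 12.06 m.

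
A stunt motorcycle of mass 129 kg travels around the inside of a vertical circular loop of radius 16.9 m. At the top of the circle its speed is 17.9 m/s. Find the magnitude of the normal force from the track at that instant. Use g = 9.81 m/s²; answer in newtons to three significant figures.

At the top, both N and the weight mg point inward (toward the centre), so N + mg = mv²/r.
N = m(v²/r − g) = 129 × ((17.9)²/16.9 − 9.81) = 129 × (18.96 − 9.81) = 129 × 9.149 = 1180 N.

1180 N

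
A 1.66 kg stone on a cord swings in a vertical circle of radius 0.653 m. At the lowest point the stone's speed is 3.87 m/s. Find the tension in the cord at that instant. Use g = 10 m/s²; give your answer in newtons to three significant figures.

At the lowest point, T points up (toward the centre) and the weight mg points down (away from the centre), so the net inward force is T − mg = mv²/r.
T = m(v²/r + g) = 1.66 × ((3.87)²/0.653 + 10.0) = 1.66 × (22.94 + 10.0) = 1.66 × 32.94 = 54.67 N.

54.7 N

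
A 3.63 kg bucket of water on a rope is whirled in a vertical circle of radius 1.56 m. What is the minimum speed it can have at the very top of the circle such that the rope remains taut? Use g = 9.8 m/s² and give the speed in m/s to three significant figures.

At the top, both weight mg and T point toward the centre: T + mg = mv²/r.
At minimum speed T → 0, so mg = mv_min²/r ⇒ v_min = √(g r) = √(9.8 × 1.56) = 3.910 m/s.

3.91 m/s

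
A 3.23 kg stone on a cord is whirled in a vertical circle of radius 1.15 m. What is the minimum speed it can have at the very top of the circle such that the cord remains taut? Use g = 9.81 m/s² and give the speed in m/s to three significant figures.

3.36 m/s

At the top, both weight mg and T point toward the centre: T + mg = mv²/r.
At minimum speed T → 0, so mg = mv_min²/r ⇒ v_min = √(g r) = √(9.81 × 1.15) = 3.359 m/s.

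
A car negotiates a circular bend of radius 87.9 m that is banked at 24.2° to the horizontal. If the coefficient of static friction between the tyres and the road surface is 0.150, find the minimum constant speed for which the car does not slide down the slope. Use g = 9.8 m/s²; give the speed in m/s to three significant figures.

At the minimum speed, friction acts up the slope at its limiting value f = μN. Radially (horizontal, toward centre): N sinθ − μN cosθ = mv²/r. Vertically: N cosθ + μN sinθ = mg.
Dividing: v² = r g (sinθ − μcosθ)/(cosθ + μsinθ).
sinθ − μcosθ = 0.4099 − 0.150×0.9121 = 0.2731; cosθ + μsinθ = 0.9121 + 0.150×0.4099 = 0.9736.
v² = 87.9 × 9.8 × 0.2731/0.9736 = 241.6 m²/s², so v = 15.54 m/s.

15.5 m/s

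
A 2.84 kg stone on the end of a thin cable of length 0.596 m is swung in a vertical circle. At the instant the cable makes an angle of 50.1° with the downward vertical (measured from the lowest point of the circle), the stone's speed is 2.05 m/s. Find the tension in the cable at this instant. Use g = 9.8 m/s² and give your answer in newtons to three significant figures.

37.9 N

Take the radial direction toward the centre of the circle as positive. The component of the weight along the string toward the centre is −mg cos φ (φ measured from the bottom), so Newton's second law along the string gives T − mg cos φ = m v²/r.
cos 50.1° = 0.6414, so T = m(v²/r + g cos φ) = 2.84 × ((2.05)²/0.596 + 9.8 × 0.6414) = 2.84 × (7.051 + (6.286)) = 2.84 × 13.34 = 37.88 N.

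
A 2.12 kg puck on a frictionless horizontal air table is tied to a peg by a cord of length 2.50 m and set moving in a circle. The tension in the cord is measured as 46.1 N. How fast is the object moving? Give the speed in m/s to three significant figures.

T = m v²/r ⇒ v = √(T r / m) = √(46.1 × 2.50 / 2.12) = √54.36 = 7.373 m/s.

7.37 m/s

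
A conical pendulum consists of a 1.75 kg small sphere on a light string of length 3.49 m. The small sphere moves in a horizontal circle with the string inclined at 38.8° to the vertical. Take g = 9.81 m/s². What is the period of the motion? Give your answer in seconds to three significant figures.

r = L sinθ = 2.187 m. From T sinθ = mω²r and T cosθ = mg: tanθ = ω²r/g, so ω² = g tanθ / r = g/(L cosθ).
ω = √(g/(L cosθ)) = √(9.81/(3.49 × 0.7793)) = √3.607 = 1.899 rad/s.
Period = 2π/ω = 3.308 s.

3.31 s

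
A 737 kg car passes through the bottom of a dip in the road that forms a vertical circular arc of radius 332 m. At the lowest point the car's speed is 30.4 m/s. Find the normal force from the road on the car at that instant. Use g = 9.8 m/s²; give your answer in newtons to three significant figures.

9270 N

At the lowest point, N points up (toward the centre) and the weight mg points down (away from the centre), so the net inward force is N − mg = mv²/r.
N = m(v²/r + g) = 737 × ((30.4)²/332 + 9.8) = 737 × (2.784 + 9.8) = 737 × 12.58 = 9274 N.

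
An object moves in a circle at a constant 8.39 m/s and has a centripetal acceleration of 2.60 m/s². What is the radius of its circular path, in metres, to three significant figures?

a_c = v²/r ⇒ r = v²/a_c = (8.39)²/2.60 = 70.39/2.60 = 27.07 m.

27.1 m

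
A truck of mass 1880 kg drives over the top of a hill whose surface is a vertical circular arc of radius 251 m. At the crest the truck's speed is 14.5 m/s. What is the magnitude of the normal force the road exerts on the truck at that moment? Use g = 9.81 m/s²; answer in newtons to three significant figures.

16900 N

At the crest the centripetal acceleration points downward (toward the centre of the arc), so mg − N = mv²/r.
N = m(g − v²/r) = 1880 × (9.81 − (14.5)²/251) = 1880 × (9.81 − 0.8376) = 1880 × 8.972 = 16870 N.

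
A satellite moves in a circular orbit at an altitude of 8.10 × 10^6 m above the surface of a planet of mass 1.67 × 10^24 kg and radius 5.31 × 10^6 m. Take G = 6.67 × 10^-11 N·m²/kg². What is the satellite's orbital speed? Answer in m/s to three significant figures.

Orbital radius r = R + h = 5.31 × 10^6 + 8.10 × 10^6 = 1.341 × 10^7 m.
Gravity supplies the centripetal force: G M m / r² = m v² / r, so v = √(GM/r).
v = √(6.67 × 10^-11 × 1.67 × 10^24 / 1.341 × 10^7) = √(8.306 × 10^6) = 2882 m/s.

2880 m/s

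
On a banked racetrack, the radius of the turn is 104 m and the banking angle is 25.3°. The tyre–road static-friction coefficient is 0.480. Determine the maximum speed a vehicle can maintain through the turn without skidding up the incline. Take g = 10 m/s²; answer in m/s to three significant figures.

35.8 m/s

At the maximum speed, friction acts down the slope at its limiting value f = μN. Radially (horizontal, toward centre): N sinθ + μN cosθ = mv²/r. Vertically: N cosθ − μN sinθ = mg.
Dividing: v² = r g (sinθ + μcosθ)/(cosθ − μsinθ).
sinθ + μcosθ = 0.4274 + 0.480×0.9041 = 0.8613; cosθ − μsinθ = 0.9041 − 0.480×0.4274 = 0.6990.
v² = 104 × 10.0 × 0.8613/0.6990 = 1282 m²/s², so v = 35.80 m/s.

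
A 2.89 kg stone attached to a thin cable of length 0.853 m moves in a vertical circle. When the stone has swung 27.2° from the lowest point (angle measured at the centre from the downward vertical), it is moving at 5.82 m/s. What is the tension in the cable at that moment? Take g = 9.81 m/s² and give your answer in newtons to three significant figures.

140 N

Take the radial direction toward the centre of the circle as positive. The component of the weight along the string toward the centre is −mg cos φ (φ measured from the bottom), so Newton's second law along the string gives T − mg cos φ = m v²/r.
cos 27.2° = 0.8894, so T = m(v²/r + g cos φ) = 2.89 × ((5.82)²/0.853 + 9.81 × 0.8894) = 2.89 × (39.71 + (8.725)) = 2.89 × 48.43 = 140.0 N.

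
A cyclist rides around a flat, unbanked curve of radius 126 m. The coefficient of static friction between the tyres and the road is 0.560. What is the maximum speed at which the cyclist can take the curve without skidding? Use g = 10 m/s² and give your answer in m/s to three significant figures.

Friction provides the centripetal force on a flat curve. At maximum speed it is at its limiting value: μ_s m g = m v²/r.
Mass cancels: v_max = √(μ_s g r) = √(0.560 × 10.0 × 126) = √705.6 = 26.56 m/s.

26.6 m/s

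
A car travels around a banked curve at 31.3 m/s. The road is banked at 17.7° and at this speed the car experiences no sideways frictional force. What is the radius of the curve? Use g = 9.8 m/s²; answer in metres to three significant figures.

Frictionless banking: tanθ = v²/(rg), so r = v²/(g tanθ).
r = (31.3)²/(9.8 × tan 17.7°) = 979.7/(9.8 × 0.3191) = 979.7/3.128 = 313.2 m.

313 m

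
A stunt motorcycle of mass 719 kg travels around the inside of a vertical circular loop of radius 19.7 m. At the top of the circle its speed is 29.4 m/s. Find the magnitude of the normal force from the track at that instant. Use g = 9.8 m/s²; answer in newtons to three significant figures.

24500 N

At the top, both N and the weight mg point inward (toward the centre), so N + mg = mv²/r.
N = m(v²/r − g) = 719 × ((29.4)²/19.7 − 9.8) = 719 × (43.88 − 9.8) = 719 × 34.08 = 24500 N.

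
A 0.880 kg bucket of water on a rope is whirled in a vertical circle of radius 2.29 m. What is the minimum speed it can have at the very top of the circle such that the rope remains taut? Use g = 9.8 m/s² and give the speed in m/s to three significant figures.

4.74 m/s

At the top, both weight mg and T point toward the centre: T + mg = mv²/r.
At minimum speed T → 0, so mg = mv_min²/r ⇒ v_min = √(g r) = √(9.8 × 2.29) = 4.737 m/s.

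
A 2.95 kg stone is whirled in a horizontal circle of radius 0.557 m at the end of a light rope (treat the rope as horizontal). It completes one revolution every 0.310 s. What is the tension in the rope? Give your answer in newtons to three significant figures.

675 N

v = 2πr/T = 2π × 0.557/0.310 = 11.29 m/s.
The tension is the only horizontal force, so it supplies the full centripetal force: T = m v²/r = 2.95 × (11.29)²/0.557 = 2.95 × 127.5/0.557 = 675.0 N.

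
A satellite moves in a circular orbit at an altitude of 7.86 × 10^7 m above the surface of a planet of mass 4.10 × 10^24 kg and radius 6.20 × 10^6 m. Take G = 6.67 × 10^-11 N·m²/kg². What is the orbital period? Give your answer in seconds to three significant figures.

297000 s

r = R + h = 6.20 × 10^6 + 7.86 × 10^7 = 8.480 × 10^7 m. Gravity provides the centripetal force: G M m / r² = m v² / r ⇒ v = √(GM/r) = 1796 m/s.
T = 2πr/v = 2π × 8.480 × 10^7 / 1796 = 296700 s.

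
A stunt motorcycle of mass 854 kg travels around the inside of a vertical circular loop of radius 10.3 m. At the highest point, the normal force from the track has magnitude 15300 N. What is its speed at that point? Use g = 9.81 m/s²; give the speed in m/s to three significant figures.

16.9 m/s

At the top, N + mg = mv²/r, so v = √(r(N/m + g)) = √(10.3 × (15300/854 + 9.81)) = √(10.3 × 27.73) = √285.6 = 16.90 m/s.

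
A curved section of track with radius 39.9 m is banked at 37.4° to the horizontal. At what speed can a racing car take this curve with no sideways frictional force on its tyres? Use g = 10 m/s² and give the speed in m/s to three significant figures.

On a frictionless banked curve, N sinθ = mv²/r and N cosθ = mg, so tanθ = v²/(rg).
v = √(r g tanθ) = √(39.9 × 10.0 × tan 37.4°) = √(39.9 × 10.0 × 0.7646) = √305.1 = 17.47 m/s.

17.5 m/s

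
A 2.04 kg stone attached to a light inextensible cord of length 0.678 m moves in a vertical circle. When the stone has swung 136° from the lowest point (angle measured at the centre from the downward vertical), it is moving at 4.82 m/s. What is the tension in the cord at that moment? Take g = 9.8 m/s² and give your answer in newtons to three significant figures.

Take the radial direction toward the centre of the circle as positive. The component of the weight along the string toward the centre is −mg cos φ (φ measured from the bottom), so Newton's second law along the string gives T − mg cos φ = m v²/r.
cos 136° = -0.7193, so T = m(v²/r + g cos φ) = 2.04 × ((4.82)²/0.678 + 9.8 × -0.7193) = 2.04 × (34.27 + (-7.050)) = 2.04 × 27.22 = 55.52 N.

55.5 N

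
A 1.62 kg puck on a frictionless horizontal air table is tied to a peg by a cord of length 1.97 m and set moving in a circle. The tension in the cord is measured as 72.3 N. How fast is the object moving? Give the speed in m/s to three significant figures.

9.38 m/s

T = m v²/r ⇒ v = √(T r / m) = √(72.3 × 1.97 / 1.62) = √87.92 = 9.377 m/s.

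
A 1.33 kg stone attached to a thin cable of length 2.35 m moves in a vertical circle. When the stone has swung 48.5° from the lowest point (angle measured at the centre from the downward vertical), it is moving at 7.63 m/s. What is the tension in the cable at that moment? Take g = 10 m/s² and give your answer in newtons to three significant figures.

Take the radial direction toward the centre of the circle as positive. The component of the weight along the string toward the centre is −mg cos φ (φ measured from the bottom), so Newton's second law along the string gives T − mg cos φ = m v²/r.
cos 48.5° = 0.6626, so T = m(v²/r + g cos φ) = 1.33 × ((7.63)²/2.35 + 10.0 × 0.6626) = 1.33 × (24.77 + (6.626)) = 1.33 × 31.40 = 41.76 N.

41.8 N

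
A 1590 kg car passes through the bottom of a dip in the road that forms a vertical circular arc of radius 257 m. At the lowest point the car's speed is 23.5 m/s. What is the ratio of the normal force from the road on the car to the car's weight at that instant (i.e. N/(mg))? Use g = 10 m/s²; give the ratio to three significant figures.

At the bottom, N − mg = mv²/r, so N = m(v²/r + g) and N/(mg) = v²/(rg) + 1 = (23.5)²/(257 × 10.0) + 1 = 0.2149 + 1 = 1.215.

1.21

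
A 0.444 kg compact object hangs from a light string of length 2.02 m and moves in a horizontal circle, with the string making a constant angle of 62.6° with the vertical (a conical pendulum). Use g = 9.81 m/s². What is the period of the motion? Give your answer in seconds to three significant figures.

r = L sinθ = 1.793 m. From T sinθ = mω²r and T cosθ = mg: tanθ = ω²r/g, so ω² = g tanθ / r = g/(L cosθ).
ω = √(g/(L cosθ)) = √(9.81/(2.02 × 0.4602)) = √10.55 = 3.249 rad/s.
Period = 2π/ω = 1.934 s.

1.93 s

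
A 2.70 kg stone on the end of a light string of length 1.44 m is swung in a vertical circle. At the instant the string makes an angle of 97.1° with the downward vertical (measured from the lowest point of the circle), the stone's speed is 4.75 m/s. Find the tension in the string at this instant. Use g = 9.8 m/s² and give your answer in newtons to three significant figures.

Take the radial direction toward the centre of the circle as positive. The component of the weight along the string toward the centre is −mg cos φ (φ measured from the bottom), so Newton's second law along the string gives T − mg cos φ = m v²/r.
cos 97.1° = -0.1236, so T = m(v²/r + g cos φ) = 2.70 × ((4.75)²/1.44 + 9.8 × -0.1236) = 2.70 × (15.67 + (-1.211)) = 2.70 × 14.46 = 39.03 N.

39.0 N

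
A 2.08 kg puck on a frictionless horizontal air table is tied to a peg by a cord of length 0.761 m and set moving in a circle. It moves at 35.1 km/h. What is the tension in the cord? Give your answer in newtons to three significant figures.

260 N

v = 35.1 km/h = 35.1/3.6 = 9.750 m/s.
The tension is the only horizontal force, so it supplies the full centripetal force: T = m v²/r = 2.08 × (9.750)²/0.761 = 2.08 × 95.06/0.761 = 259.8 N.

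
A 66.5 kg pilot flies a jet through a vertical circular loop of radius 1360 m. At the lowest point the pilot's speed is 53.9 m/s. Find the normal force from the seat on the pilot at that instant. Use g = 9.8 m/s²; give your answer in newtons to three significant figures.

At the lowest point, N points up (toward the centre) and the weight mg points down (away from the centre), so the net inward force is N − mg = mv²/r.
N = m(v²/r + g) = 66.5 × ((53.9)²/1360 + 9.8) = 66.5 × (2.136 + 9.8) = 66.5 × 11.94 = 793.8 N.

794 N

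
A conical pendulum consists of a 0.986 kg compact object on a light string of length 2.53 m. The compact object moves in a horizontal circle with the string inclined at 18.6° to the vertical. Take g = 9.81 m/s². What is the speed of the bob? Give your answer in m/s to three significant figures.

1.63 m/s

The radius of the circle is r = L sinθ = 2.53 × sin 18.6° = 0.8070 m.
Horizontally T sinθ = mv²/r and vertically T cosθ = mg, so tanθ = v²/(rg).
v = √(r g tanθ) = √(0.8070 × 9.81 × 0.3365) = √2.664 = 1.632 m/s.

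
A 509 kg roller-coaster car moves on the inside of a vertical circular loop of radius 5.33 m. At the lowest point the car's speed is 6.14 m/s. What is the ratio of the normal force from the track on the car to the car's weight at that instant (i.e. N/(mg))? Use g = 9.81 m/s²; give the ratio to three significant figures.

At the bottom, N − mg = mv²/r, so N = m(v²/r + g) and N/(mg) = v²/(rg) + 1 = (6.14)²/(5.33 × 9.81) + 1 = 0.7210 + 1 = 1.721.

1.72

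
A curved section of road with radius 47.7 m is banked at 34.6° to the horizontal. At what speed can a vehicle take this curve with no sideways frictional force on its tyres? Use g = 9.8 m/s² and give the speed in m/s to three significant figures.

18.0 m/s

On a frictionless banked curve, N sinθ = mv²/r and N cosθ = mg, so tanθ = v²/(rg).
v = √(r g tanθ) = √(47.7 × 9.8 × tan 34.6°) = √(47.7 × 9.8 × 0.6899) = √322.5 = 17.96 m/s.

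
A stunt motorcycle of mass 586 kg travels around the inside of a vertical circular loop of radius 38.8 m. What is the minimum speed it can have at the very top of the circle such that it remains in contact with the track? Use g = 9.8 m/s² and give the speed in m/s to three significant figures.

At the top, both weight mg and N point toward the centre: N + mg = mv²/r.
At minimum speed N → 0, so mg = mv_min²/r ⇒ v_min = √(g r) = √(9.8 × 38.8) = 19.50 m/s.

19.5 m/s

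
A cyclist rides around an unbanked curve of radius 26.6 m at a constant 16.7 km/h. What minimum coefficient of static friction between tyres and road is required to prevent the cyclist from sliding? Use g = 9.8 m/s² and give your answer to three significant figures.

0.0826

v = 16.7/3.6 = 4.639 m/s.
Friction provides the centripetal force: μ_s m g = m v²/r, so μ_s = v²/(g r) = (4.639)²/(9.8 × 26.6) = 21.52/260.7 = 0.08255.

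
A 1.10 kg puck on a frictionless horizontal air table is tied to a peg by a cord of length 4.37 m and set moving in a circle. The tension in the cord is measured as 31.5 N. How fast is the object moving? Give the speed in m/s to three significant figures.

T = m v²/r ⇒ v = √(T r / m) = √(31.5 × 4.37 / 1.10) = √125.1 = 11.19 m/s.

11.2 m/s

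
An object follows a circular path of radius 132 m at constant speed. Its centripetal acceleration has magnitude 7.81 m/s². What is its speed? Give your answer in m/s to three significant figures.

a_c = v²/r ⇒ v = √(a_c · r) = √(7.81 × 132) = √1031 = 32.11 m/s.

32.1 m/s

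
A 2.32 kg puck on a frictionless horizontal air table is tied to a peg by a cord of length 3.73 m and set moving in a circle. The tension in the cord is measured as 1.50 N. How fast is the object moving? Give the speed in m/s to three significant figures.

1.55 m/s

T = m v²/r ⇒ v = √(T r / m) = √(1.50 × 3.73 / 2.32) = √2.412 = 1.553 m/s.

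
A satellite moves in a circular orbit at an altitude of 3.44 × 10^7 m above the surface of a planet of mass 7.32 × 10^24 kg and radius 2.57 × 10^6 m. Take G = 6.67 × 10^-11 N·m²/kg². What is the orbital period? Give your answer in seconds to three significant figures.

r = R + h = 2.57 × 10^6 + 3.44 × 10^7 = 3.697 × 10^7 m. Gravity provides the centripetal force: G M m / r² = m v² / r ⇒ v = √(GM/r) = 3634 m/s.
T = 2πr/v = 2π × 3.697 × 10^7 / 3634 = 63920 s.

63900 s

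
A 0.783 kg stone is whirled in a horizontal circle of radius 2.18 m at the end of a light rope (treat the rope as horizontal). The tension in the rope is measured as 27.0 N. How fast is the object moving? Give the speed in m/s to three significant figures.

8.67 m/s

T = m v²/r ⇒ v = √(T r / m) = √(27.0 × 2.18 / 0.783) = √75.17 = 8.670 m/s.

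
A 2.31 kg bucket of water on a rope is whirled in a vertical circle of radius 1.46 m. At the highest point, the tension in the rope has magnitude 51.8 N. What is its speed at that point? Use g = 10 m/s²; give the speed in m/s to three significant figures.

6.88 m/s

At the top, T + mg = mv²/r, so v = √(r(T/m + g)) = √(1.46 × (51.8/2.31 + 10.0)) = √(1.46 × 32.42) = √47.34 = 6.880 m/s.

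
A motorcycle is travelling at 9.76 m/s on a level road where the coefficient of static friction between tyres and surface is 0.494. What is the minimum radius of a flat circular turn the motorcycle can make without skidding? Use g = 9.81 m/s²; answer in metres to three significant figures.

At the limit, μ_s m g = m v²/r, so r_min = v²/(μ_s g) = (9.76)²/(0.494 × 9.81) = 95.26/4.846 = 19.66 m.

19.7 m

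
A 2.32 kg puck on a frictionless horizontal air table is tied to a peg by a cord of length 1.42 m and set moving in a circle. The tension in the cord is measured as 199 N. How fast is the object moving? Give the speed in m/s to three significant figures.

11.0 m/s

T = m v²/r ⇒ v = √(T r / m) = √(199 × 1.42 / 2.32) = √121.8 = 11.04 m/s.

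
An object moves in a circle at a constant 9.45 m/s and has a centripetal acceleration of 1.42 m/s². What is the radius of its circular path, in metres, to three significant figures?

a_c = v²/r ⇒ r = v²/a_c = (9.45)²/1.42 = 89.30/1.42 = 62.89 m.

62.9 m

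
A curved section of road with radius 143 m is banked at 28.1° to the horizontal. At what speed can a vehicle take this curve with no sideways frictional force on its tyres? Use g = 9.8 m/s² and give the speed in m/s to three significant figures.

On a frictionless banked curve, N sinθ = mv²/r and N cosθ = mg, so tanθ = v²/(rg).
v = √(r g tanθ) = √(143 × 9.8 × tan 28.1°) = √(143 × 9.8 × 0.5340) = √748.3 = 27.35 m/s.

27.4 m/s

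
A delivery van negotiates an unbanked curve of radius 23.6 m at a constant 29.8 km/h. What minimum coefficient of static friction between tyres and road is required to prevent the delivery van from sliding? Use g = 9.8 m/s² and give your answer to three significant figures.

0.296

v = 29.8/3.6 = 8.278 m/s.
Friction provides the centripetal force: μ_s m g = m v²/r, so μ_s = v²/(g r) = (8.278)²/(9.8 × 23.6) = 68.52/231.3 = 0.2963.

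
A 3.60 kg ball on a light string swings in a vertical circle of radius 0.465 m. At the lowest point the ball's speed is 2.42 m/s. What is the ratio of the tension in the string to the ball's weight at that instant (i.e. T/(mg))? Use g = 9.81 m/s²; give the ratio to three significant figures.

2.28

At the bottom, T − mg = mv²/r, so T = m(v²/r + g) and T/(mg) = v²/(rg) + 1 = (2.42)²/(0.465 × 9.81) + 1 = 1.284 + 1 = 2.284.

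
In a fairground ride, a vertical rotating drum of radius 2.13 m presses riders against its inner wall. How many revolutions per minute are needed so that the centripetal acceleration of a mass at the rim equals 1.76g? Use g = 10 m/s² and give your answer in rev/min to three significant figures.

Require ω²r = 1.76g, so ω = √(1.76 × 10.0/2.13) = 2.875 rad/s.
In rev/min: ω × 60/(2π) = 2.875 × 60/(2π) = 27.45 rev/min.

27.4 rev/min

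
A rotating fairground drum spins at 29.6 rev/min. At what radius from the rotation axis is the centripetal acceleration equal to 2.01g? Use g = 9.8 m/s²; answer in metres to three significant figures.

2.05 m

ω = 29.6 rev/min × 2π/60 = 3.100 rad/s.
a_c = ω²r = 2.01g ⇒ r = 2.01 × 9.8 / (3.100)² = 19.70/9.608 = 2.050 m.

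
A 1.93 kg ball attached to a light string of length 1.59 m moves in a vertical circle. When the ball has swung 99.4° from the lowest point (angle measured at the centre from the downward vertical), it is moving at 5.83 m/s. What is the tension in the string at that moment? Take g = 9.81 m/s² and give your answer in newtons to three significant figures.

Take the radial direction toward the centre of the circle as positive. The component of the weight along the string toward the centre is −mg cos φ (φ measured from the bottom), so Newton's second law along the string gives T − mg cos φ = m v²/r.
cos 99.4° = -0.1633, so T = m(v²/r + g cos φ) = 1.93 × ((5.83)²/1.59 + 9.81 × -0.1633) = 1.93 × (21.38 + (-1.602)) = 1.93 × 19.77 = 38.16 N.

38.2 N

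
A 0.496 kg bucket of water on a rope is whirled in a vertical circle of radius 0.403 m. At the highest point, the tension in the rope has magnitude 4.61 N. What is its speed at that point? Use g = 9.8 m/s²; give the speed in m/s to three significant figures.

2.77 m/s

At the top, T + mg = mv²/r, so v = √(r(T/m + g)) = √(0.403 × (4.61/0.496 + 9.8)) = √(0.403 × 19.09) = √7.695 = 2.774 m/s.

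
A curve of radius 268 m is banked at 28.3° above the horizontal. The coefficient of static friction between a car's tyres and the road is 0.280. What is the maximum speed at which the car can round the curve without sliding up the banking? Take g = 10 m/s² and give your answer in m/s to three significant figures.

50.8 m/s

At the maximum speed, friction acts down the slope at its limiting value f = μN. Radially (horizontal, toward centre): N sinθ + μN cosθ = mv²/r. Vertically: N cosθ − μN sinθ = mg.
Dividing: v² = r g (sinθ + μcosθ)/(cosθ − μsinθ).
sinθ + μcosθ = 0.4741 + 0.280×0.8805 = 0.7206; cosθ − μsinθ = 0.8805 − 0.280×0.4741 = 0.7477.
v² = 268 × 10.0 × 0.7206/0.7477 = 2583 m²/s², so v = 50.82 m/s.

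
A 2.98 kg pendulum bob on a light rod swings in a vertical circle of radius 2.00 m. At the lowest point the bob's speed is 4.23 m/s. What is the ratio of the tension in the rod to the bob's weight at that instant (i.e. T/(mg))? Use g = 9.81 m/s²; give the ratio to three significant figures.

At the bottom, T − mg = mv²/r, so T = m(v²/r + g) and T/(mg) = v²/(rg) + 1 = (4.23)²/(2.00 × 9.81) + 1 = 0.9120 + 1 = 1.912.

1.91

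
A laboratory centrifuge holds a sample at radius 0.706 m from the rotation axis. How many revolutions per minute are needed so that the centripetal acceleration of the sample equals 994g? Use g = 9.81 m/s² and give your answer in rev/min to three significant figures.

Require ω²r = 994g, so ω = √(994 × 9.81/0.706) = 117.5 rad/s.
In rev/min: ω × 60/(2π) = 117.5 × 60/(2π) = 1122 rev/min.

1120 rev/min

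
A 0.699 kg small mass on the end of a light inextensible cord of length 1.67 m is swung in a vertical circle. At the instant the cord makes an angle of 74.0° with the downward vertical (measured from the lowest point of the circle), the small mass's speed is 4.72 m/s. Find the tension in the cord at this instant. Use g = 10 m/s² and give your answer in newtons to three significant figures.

11.3 N

Take the radial direction toward the centre of the circle as positive. The component of the weight along the string toward the centre is −mg cos φ (φ measured from the bottom), so Newton's second law along the string gives T − mg cos φ = m v²/r.
cos 74.0° = 0.2756, so T = m(v²/r + g cos φ) = 0.699 × ((4.72)²/1.67 + 10.0 × 0.2756) = 0.699 × (13.34 + (2.756)) = 0.699 × 16.10 = 11.25 N.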